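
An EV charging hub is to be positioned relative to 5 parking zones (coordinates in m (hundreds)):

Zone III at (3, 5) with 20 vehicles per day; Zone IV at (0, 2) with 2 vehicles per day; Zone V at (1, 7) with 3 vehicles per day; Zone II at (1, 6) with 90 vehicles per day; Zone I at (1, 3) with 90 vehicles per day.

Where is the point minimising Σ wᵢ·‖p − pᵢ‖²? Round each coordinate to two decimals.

The minimiser of Σwᵢ‖p−pᵢ‖² is the weighted centroid p* = (Σwᵢpᵢ)/(Σwᵢ).
Σwᵢ = 205.
Σwᵢxᵢ = 20·3 + 2·0 + 3·1 + 90·1 + 90·1 = 243.
Σwᵢyᵢ = 20·5 + 2·2 + 3·7 + 90·6 + 90·3 = 935.
x* = 243/205 = 1.19, y* = 935/205 = 4.56.

(1.19, 4.56)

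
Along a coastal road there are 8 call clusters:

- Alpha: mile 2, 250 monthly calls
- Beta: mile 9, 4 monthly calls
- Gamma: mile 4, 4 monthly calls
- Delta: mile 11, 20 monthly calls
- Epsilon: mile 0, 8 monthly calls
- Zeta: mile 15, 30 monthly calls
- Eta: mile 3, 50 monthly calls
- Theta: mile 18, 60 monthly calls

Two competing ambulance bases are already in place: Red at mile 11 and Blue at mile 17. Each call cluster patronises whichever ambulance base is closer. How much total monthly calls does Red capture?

336

The indifferent point is the midpoint (11+17)/2 = 14; call clusters left of it (closer to Red at 11) go to Red, those right go to Blue.
  Epsilon at 0 (w=8) → Red
  Alpha at 2 (w=250) → Red
  Eta at 3 (w=50) → Red
  Gamma at 4 (w=4) → Red
  Beta at 9 (w=4) → Red
  Delta at 11 (w=20) → Red
  Zeta at 15 (w=30) → Blue
  Theta at 18 (w=60) → Blue
Red captures 336; Blue captures 90.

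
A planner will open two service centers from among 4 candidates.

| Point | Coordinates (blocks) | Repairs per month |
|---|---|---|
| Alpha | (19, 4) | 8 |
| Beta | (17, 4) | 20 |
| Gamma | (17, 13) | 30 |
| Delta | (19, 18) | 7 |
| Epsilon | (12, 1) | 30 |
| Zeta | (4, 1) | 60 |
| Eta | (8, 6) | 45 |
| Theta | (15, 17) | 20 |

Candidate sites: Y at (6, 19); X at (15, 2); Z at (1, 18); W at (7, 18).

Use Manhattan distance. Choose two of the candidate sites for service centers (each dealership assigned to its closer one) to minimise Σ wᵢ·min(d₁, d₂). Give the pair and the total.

{X, W}, total 2117

Evaluate every pair (each demand assigned to the nearer of the two):
  {X, W}: total = 2117
  {Y, X}: total = 2171
  {X, Z}: total = 2279
  {Y, W}: total = 3847
  {Z, W}: total = 3847
  {Y, Z}: total = 4167
Best pair: {X, W} with total 2117.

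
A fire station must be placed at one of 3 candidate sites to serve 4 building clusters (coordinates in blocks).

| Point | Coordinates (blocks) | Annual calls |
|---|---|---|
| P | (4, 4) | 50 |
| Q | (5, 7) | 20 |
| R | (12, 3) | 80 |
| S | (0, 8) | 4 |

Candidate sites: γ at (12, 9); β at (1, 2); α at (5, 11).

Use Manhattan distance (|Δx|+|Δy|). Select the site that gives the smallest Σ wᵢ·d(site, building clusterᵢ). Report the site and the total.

γ, total 1362 blocks

Total weighted distance at each candidate:
  γ (12, 9): total = 1362
  β (1, 2): total = 1418
  α (5, 11): total = 1712
Minimum is at γ with total 1362 blocks.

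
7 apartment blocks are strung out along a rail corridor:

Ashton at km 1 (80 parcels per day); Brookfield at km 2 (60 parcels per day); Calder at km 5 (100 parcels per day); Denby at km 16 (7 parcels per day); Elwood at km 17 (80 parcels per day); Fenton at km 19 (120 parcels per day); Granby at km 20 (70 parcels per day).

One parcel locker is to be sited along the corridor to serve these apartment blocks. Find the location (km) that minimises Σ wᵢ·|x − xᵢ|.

x = 17

For a sum of weighted absolute distances on a line, the optimum is the weighted median (not the mean). Total weight W = 517; half-weight = 258.5.
Sort by position and accumulate weight:
  km 1 (Ashton, w=80) → cum 80
  km 2 (Brookfield, w=60) → cum 140
  km 5 (Calder, w=100) → cum 240
  km 16 (Denby, w=7) → cum 247
  km 17 (Elwood, w=80) → cum 327  ≥ 258.5 → median here
  km 19 (Fenton, w=120) → cum 447
  km 20 (Granby, w=70) → cum 517
Optimal location: km 17.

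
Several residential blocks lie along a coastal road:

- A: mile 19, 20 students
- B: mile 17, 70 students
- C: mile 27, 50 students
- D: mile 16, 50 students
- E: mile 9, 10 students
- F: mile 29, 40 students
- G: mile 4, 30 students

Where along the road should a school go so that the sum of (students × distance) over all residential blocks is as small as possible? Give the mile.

For a sum of weighted absolute distances on a line, the optimum is the weighted median (not the mean). Total weight W = 270; half-weight = 135.
Sort by position and accumulate weight:
  mile 4 (G, w=30) → cum 30
  mile 9 (E, w=10) → cum 40
  mile 16 (D, w=50) → cum 90
  mile 17 (B, w=70) → cum 160  ≥ 135 → median here
  mile 19 (A, w=20) → cum 180
  mile 27 (C, w=50) → cum 230
  mile 29 (F, w=40) → cum 270
Optimal location: mile 17.

x = 17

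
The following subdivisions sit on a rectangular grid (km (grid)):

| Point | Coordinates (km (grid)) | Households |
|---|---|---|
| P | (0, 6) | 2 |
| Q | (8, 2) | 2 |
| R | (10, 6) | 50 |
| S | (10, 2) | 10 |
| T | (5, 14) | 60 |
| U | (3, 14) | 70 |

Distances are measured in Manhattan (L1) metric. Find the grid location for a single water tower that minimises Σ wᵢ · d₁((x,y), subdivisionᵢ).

(5, 14)

Manhattan distance separates: Σwᵢ(|x−xᵢ|+|y−yᵢ|) = Σwᵢ|x−xᵢ| + Σwᵢ|y−yᵢ|, so x and y are optimised independently as 1-D weighted medians.
Total weight W = 194; half = 97.
x-coordinate, sorted with cumulative weight:
  x=0 (P, w=2) cum 2
  x=3 (U, w=70) cum 72
  x=5 (T, w=60) cum 132  ← median
  x=8 (Q, w=2) cum 134
  x=10 (R, w=50) cum 184
  x=10 (S, w=10) cum 194
⇒ x* = 5
y-coordinate, sorted with cumulative weight:
  y=2 (Q, w=2) cum 2
  y=2 (S, w=10) cum 12
  y=6 (P, w=2) cum 14
  y=6 (R, w=50) cum 64
  y=14 (T, w=60) cum 124  ← median
  y=14 (U, w=70) cum 194
⇒ y* = 14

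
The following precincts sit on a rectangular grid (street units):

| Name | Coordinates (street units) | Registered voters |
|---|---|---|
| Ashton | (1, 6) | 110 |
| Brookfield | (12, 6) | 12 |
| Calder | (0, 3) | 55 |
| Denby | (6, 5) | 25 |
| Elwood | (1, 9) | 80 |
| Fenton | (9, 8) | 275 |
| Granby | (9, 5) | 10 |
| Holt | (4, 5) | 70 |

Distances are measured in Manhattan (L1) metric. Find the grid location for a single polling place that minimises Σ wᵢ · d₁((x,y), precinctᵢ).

Manhattan distance separates: Σwᵢ(|x−xᵢ|+|y−yᵢ|) = Σwᵢ|x−xᵢ| + Σwᵢ|y−yᵢ|, so x and y are optimised independently as 1-D weighted medians.
Total weight W = 637; half = 318.5.
x-coordinate, sorted with cumulative weight:
  x=0 (Calder, w=55) cum 55
  x=1 (Ashton, w=110) cum 165
  x=1 (Elwood, w=80) cum 245
  x=4 (Holt, w=70) cum 315
  x=6 (Denby, w=25) cum 340  ← median
  x=9 (Fenton, w=275) cum 615
  x=9 (Granby, w=10) cum 625
  x=12 (Brookfield, w=12) cum 637
⇒ x* = 6
y-coordinate, sorted with cumulative weight:
  y=3 (Calder, w=55) cum 55
  y=5 (Denby, w=25) cum 80
  y=5 (Granby, w=10) cum 90
  y=5 (Holt, w=70) cum 160
  y=6 (Ashton, w=110) cum 270
  y=6 (Brookfield, w=12) cum 282
  y=8 (Fenton, w=275) cum 557  ← median
  y=9 (Elwood, w=80) cum 637
⇒ y* = 8

(6, 8)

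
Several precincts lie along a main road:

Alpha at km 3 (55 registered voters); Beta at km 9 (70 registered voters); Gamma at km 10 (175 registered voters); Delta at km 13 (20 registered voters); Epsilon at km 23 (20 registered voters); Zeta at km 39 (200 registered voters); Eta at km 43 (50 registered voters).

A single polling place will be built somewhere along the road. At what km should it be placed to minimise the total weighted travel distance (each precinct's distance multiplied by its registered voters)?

x = 10

For a sum of weighted absolute distances on a line, the optimum is the weighted median (not the mean). Total weight W = 590; half-weight = 295.
Sort by position and accumulate weight:
  km 3 (Alpha, w=55) → cum 55
  km 9 (Beta, w=70) → cum 125
  km 10 (Gamma, w=175) → cum 300  ≥ 295 → median here
  km 13 (Delta, w=20) → cum 320
  km 23 (Epsilon, w=20) → cum 340
  km 39 (Zeta, w=200) → cum 540
  km 43 (Eta, w=50) → cum 590
Optimal location: km 10.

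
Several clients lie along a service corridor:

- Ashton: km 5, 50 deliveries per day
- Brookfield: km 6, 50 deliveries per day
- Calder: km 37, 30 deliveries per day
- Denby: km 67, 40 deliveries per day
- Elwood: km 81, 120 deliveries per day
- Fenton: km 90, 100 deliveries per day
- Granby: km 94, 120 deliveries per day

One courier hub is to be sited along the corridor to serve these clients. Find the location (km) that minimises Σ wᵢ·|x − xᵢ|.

For a sum of weighted absolute distances on a line, the optimum is the weighted median (not the mean). Total weight W = 510; half-weight = 255.
Sort by position and accumulate weight:
  km 5 (Ashton, w=50) → cum 50
  km 6 (Brookfield, w=50) → cum 100
  km 37 (Calder, w=30) → cum 130
  km 67 (Denby, w=40) → cum 170
  km 81 (Elwood, w=120) → cum 290  ≥ 255 → median here
  km 90 (Fenton, w=100) → cum 390
  km 94 (Granby, w=120) → cum 510
Optimal location: km 81.

x = 81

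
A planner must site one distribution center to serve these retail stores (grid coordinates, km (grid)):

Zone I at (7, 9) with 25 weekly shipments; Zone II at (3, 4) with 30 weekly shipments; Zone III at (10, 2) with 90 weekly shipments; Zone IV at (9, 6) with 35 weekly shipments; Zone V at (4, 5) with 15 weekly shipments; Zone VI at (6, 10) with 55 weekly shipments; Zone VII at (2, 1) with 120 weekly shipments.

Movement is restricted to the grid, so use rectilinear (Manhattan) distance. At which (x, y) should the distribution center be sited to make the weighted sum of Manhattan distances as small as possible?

Manhattan distance separates: Σwᵢ(|x−xᵢ|+|y−yᵢ|) = Σwᵢ|x−xᵢ| + Σwᵢ|y−yᵢ|, so x and y are optimised independently as 1-D weighted medians.
Total weight W = 370; half = 185.
x-coordinate, sorted with cumulative weight:
  x=2 (Zone VII, w=120) cum 120
  x=3 (Zone II, w=30) cum 150
  x=4 (Zone V, w=15) cum 165
  x=6 (Zone VI, w=55) cum 220  ← median
  x=7 (Zone I, w=25) cum 245
  x=9 (Zone IV, w=35) cum 280
  x=10 (Zone III, w=90) cum 370
⇒ x* = 6
y-coordinate, sorted with cumulative weight:
  y=1 (Zone VII, w=120) cum 120
  y=2 (Zone III, w=90) cum 210  ← median
  y=4 (Zone II, w=30) cum 240
  y=5 (Zone V, w=15) cum 255
  y=6 (Zone IV, w=35) cum 290
  y=9 (Zone I, w=25) cum 315
  y=10 (Zone VI, w=55) cum 370
⇒ y* = 2

(6, 2)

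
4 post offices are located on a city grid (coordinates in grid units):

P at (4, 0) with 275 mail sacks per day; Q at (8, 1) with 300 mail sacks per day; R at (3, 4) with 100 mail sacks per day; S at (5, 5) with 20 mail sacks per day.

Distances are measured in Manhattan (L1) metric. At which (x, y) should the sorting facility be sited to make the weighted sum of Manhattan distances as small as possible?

Manhattan distance separates: Σwᵢ(|x−xᵢ|+|y−yᵢ|) = Σwᵢ|x−xᵢ| + Σwᵢ|y−yᵢ|, so x and y are optimised independently as 1-D weighted medians.
Total weight W = 695; half = 347.5.
x-coordinate, sorted with cumulative weight:
  x=3 (R, w=100) cum 100
  x=4 (P, w=275) cum 375  ← median
  x=5 (S, w=20) cum 395
  x=8 (Q, w=300) cum 695
⇒ x* = 4
y-coordinate, sorted with cumulative weight:
  y=0 (P, w=275) cum 275
  y=1 (Q, w=300) cum 575  ← median
  y=4 (R, w=100) cum 675
  y=5 (S, w=20) cum 695
⇒ y* = 1

(4, 1)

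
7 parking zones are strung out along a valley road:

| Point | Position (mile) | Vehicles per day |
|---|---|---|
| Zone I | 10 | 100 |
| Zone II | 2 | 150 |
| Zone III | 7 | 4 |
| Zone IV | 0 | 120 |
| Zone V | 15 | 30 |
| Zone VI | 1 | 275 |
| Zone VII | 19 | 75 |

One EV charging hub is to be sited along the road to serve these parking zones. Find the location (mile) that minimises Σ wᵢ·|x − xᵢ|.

x = 1

For a sum of weighted absolute distances on a line, the optimum is the weighted median (not the mean). Total weight W = 754; half-weight = 377.
Sort by position and accumulate weight:
  mile 0 (Zone IV, w=120) → cum 120
  mile 1 (Zone VI, w=275) → cum 395  ≥ 377 → median here
  mile 2 (Zone II, w=150) → cum 545
  mile 7 (Zone III, w=4) → cum 549
  mile 10 (Zone I, w=100) → cum 649
  mile 15 (Zone V, w=30) → cum 679
  mile 19 (Zone VII, w=75) → cum 754
Optimal location: mile 1.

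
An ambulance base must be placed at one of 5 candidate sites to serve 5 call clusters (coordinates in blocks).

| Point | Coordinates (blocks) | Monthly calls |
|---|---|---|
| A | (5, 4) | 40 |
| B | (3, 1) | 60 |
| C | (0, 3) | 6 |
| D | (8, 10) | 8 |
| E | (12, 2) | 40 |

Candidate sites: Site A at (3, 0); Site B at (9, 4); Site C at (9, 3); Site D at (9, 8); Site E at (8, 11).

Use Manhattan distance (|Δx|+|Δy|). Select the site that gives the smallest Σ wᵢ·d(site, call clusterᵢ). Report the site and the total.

Total weighted distance at each candidate:
  Site A (3, 0): total = 896
  Site B (9, 4): total = 1016
  Site C (9, 3): total = 958
  Site D (9, 8): total = 1568
  Site E (8, 11): total = 1924
Minimum is at Site A with total 896 blocks.

Site A, total 896 blocks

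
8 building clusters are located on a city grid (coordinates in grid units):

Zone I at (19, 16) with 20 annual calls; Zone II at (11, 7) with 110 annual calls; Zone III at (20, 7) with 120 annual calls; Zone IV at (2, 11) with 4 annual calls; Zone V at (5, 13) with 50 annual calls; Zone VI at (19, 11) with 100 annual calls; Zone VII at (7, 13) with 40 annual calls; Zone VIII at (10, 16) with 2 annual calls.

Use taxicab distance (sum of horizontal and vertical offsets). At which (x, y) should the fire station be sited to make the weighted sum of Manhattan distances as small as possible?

Manhattan distance separates: Σwᵢ(|x−xᵢ|+|y−yᵢ|) = Σwᵢ|x−xᵢ| + Σwᵢ|y−yᵢ|, so x and y are optimised independently as 1-D weighted medians.
Total weight W = 446; half = 223.
x-coordinate, sorted with cumulative weight:
  x=2 (Zone IV, w=4) cum 4
  x=5 (Zone V, w=50) cum 54
  x=7 (Zone VII, w=40) cum 94
  x=10 (Zone VIII, w=2) cum 96
  x=11 (Zone II, w=110) cum 206
  x=19 (Zone I, w=20) cum 226  ← median
  x=19 (Zone VI, w=100) cum 326
  x=20 (Zone III, w=120) cum 446
⇒ x* = 19
y-coordinate, sorted with cumulative weight:
  y=7 (Zone II, w=110) cum 110
  y=7 (Zone III, w=120) cum 230  ← median
  y=11 (Zone IV, w=4) cum 234
  y=11 (Zone VI, w=100) cum 334
  y=13 (Zone V, w=50) cum 384
  y=13 (Zone VII, w=40) cum 424
  y=16 (Zone I, w=20) cum 444
  y=16 (Zone VIII, w=2) cum 446
⇒ y* = 7

(19, 7)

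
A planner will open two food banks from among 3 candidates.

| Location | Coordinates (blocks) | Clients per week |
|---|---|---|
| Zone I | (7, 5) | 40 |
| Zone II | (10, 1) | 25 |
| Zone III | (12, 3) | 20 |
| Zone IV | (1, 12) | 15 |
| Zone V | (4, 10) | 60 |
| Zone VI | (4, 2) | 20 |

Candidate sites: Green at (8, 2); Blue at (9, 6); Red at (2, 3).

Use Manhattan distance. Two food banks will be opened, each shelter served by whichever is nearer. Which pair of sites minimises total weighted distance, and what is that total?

Evaluate every pair (each demand assigned to the nearer of the two):
  {Green, Red}: total = 1085
  {Green, Blue}: total = 1125
  {Blue, Red}: total = 1140
Best pair: {Green, Red} with total 1085.

{Green, Red}, total 1085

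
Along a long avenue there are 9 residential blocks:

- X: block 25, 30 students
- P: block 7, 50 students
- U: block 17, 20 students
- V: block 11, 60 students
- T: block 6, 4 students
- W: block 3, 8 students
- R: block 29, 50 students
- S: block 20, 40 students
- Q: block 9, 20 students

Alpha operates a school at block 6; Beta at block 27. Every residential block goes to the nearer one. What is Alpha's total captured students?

142

The indifferent point is the midpoint (6+27)/2 = 16.5; residential blocks left of it (closer to Alpha at 6) go to Alpha, those right go to Beta.
  W at 3 (w=8) → Alpha
  T at 6 (w=4) → Alpha
  P at 7 (w=50) → Alpha
  Q at 9 (w=20) → Alpha
  V at 11 (w=60) → Alpha
  U at 17 (w=20) → Beta
  S at 20 (w=40) → Beta
  X at 25 (w=30) → Beta
  R at 29 (w=50) → Beta
Alpha captures 142; Beta captures 140.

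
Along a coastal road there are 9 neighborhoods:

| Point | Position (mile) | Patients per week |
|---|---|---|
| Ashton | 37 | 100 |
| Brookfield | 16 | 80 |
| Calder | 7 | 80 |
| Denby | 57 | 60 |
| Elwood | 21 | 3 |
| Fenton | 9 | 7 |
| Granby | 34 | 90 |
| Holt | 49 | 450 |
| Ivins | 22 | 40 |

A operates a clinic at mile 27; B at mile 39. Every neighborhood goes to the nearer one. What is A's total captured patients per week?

The indifferent point is the midpoint (27+39)/2 = 33; neighborhoods left of it (closer to A at 27) go to A, those right go to B.
  Calder at 7 (w=80) → A
  Fenton at 9 (w=7) → A
  Brookfield at 16 (w=80) → A
  Elwood at 21 (w=3) → A
  Ivins at 22 (w=40) → A
  Granby at 34 (w=90) → B
  Ashton at 37 (w=100) → B
  Holt at 49 (w=450) → B
  Denby at 57 (w=60) → B
A captures 210; B captures 700.

210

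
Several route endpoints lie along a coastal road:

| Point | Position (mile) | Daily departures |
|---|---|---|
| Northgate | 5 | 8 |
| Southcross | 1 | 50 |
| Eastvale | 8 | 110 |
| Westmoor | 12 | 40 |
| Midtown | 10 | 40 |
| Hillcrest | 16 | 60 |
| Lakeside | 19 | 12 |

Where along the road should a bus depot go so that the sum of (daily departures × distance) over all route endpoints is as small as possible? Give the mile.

x = 8

For a sum of weighted absolute distances on a line, the optimum is the weighted median (not the mean). Total weight W = 320; half-weight = 160.
Sort by position and accumulate weight:
  mile 1 (Southcross, w=50) → cum 50
  mile 5 (Northgate, w=8) → cum 58
  mile 8 (Eastvale, w=110) → cum 168  ≥ 160 → median here
  mile 10 (Midtown, w=40) → cum 208
  mile 12 (Westmoor, w=40) → cum 248
  mile 16 (Hillcrest, w=60) → cum 308
  mile 19 (Lakeside, w=12) → cum 320
Optimal location: mile 8.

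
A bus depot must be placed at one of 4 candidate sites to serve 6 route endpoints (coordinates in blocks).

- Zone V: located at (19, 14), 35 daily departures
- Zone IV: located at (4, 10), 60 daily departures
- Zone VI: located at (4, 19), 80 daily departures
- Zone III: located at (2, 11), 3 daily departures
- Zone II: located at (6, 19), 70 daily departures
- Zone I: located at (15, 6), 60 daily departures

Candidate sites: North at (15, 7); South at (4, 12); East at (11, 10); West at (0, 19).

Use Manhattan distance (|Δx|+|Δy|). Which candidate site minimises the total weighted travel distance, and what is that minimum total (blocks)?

Total weighted distance at each candidate:
  North (15, 7): total = 4646
  South (4, 12): total = 2934
  East (11, 10): total = 3610
  West (0, 19): total = 4070
Minimum is at South with total 2934 blocks.

South, total 2934 blocks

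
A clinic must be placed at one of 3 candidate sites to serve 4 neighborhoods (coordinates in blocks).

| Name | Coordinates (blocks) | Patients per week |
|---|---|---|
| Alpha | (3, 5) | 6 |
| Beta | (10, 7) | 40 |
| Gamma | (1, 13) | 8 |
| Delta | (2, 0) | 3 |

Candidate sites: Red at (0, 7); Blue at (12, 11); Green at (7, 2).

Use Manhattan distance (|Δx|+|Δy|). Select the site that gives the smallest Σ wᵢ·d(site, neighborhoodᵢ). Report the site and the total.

Blue, total 497 blocks

Total weighted distance at each candidate:
  Red (0, 7): total = 513
  Blue (12, 11): total = 497
  Green (7, 2): total = 519
Minimum is at Blue with total 497 blocks.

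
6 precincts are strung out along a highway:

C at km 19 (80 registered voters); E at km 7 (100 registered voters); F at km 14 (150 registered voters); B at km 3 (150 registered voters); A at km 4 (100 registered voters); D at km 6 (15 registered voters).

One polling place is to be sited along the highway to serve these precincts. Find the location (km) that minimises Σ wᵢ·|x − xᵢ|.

x = 7

For a sum of weighted absolute distances on a line, the optimum is the weighted median (not the mean). Total weight W = 595; half-weight = 297.5.
Sort by position and accumulate weight:
  km 3 (B, w=150) → cum 150
  km 4 (A, w=100) → cum 250
  km 6 (D, w=15) → cum 265
  km 7 (E, w=100) → cum 365  ≥ 297.5 → median here
  km 14 (F, w=150) → cum 515
  km 19 (C, w=80) → cum 595
Optimal location: km 7.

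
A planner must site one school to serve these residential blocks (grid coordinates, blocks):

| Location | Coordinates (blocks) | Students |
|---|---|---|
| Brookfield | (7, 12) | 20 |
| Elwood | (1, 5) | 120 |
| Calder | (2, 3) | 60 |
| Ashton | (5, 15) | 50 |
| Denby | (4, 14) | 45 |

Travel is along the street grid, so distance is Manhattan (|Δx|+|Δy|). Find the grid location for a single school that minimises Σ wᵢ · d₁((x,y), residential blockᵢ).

Manhattan distance separates: Σwᵢ(|x−xᵢ|+|y−yᵢ|) = Σwᵢ|x−xᵢ| + Σwᵢ|y−yᵢ|, so x and y are optimised independently as 1-D weighted medians.
Total weight W = 295; half = 147.5.
x-coordinate, sorted with cumulative weight:
  x=1 (Elwood, w=120) cum 120
  x=2 (Calder, w=60) cum 180  ← median
  x=4 (Denby, w=45) cum 225
  x=5 (Ashton, w=50) cum 275
  x=7 (Brookfield, w=20) cum 295
⇒ x* = 2
y-coordinate, sorted with cumulative weight:
  y=3 (Calder, w=60) cum 60
  y=5 (Elwood, w=120) cum 180  ← median
  y=12 (Brookfield, w=20) cum 200
  y=14 (Denby, w=45) cum 245
  y=15 (Ashton, w=50) cum 295
⇒ y* = 5

(2, 5)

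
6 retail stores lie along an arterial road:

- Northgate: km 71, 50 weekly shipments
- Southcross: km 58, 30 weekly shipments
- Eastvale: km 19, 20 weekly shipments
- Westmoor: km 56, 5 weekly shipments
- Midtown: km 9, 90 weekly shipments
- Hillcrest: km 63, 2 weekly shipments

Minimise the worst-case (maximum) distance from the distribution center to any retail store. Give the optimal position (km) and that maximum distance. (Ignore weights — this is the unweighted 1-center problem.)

The 1-center on a line is the midpoint of the two extreme points: leftmost at 9, rightmost at 71.
Optimal location = (9 + 71)/2 = 40; maximum distance = (71 − 9)/2 = 31.

location 40, max distance 31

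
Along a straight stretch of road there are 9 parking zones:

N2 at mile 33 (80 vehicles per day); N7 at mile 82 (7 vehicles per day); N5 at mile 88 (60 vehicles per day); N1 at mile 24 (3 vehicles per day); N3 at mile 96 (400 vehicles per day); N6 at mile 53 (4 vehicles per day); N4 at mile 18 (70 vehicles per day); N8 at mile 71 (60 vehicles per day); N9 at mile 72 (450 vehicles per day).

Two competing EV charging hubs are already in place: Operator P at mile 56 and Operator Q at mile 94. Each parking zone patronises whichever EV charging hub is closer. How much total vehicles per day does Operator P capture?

667

The indifferent point is the midpoint (56+94)/2 = 75; parking zones left of it (closer to Operator P at 56) go to Operator P, those right go to Operator Q.
  N4 at 18 (w=70) → Operator P
  N1 at 24 (w=3) → Operator P
  N2 at 33 (w=80) → Operator P
  N6 at 53 (w=4) → Operator P
  N8 at 71 (w=60) → Operator P
  N9 at 72 (w=450) → Operator P
  N7 at 82 (w=7) → Operator Q
  N5 at 88 (w=60) → Operator Q
  N3 at 96 (w=400) → Operator Q
Operator P captures 667; Operator Q captures 467.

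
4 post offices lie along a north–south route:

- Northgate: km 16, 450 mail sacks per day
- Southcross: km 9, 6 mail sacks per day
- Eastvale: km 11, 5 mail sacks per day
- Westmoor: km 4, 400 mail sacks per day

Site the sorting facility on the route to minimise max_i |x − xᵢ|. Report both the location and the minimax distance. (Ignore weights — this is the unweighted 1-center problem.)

location 10, max distance 6

The 1-center on a line is the midpoint of the two extreme points: leftmost at 4, rightmost at 16.
Optimal location = (4 + 16)/2 = 10; maximum distance = (16 − 4)/2 = 6.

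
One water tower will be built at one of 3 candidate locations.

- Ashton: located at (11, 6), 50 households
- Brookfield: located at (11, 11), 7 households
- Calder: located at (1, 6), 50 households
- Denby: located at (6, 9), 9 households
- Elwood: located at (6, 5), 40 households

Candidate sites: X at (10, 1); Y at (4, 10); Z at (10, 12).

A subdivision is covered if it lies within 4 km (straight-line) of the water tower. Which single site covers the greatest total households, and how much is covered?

Coverage radius r = 4 km; a point is covered iff (Δx)²+(Δy)² ≤ 4² = 16.
  X (10, 1): covers {none} → 0
  Y (4, 10): covers {Denby} → 9
  Z (10, 12): covers {Brookfield} → 7
Maximum coverage at Y: 9 households.

Y, covering 9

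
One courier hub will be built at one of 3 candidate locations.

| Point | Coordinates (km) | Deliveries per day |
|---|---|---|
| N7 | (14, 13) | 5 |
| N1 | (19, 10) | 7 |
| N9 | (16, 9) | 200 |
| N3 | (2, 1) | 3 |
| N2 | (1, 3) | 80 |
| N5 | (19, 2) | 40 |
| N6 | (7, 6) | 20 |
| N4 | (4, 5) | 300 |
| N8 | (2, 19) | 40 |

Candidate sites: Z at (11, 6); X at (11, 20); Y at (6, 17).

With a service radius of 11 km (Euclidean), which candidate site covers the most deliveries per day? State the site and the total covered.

Z, covering 655

Coverage radius r = 11 km; a point is covered iff (Δx)²+(Δy)² ≤ 11² = 121.
  Z (11, 6): covers {N7, N1, N9, N3, N2, N5, N6, N4} → 655
  X (11, 20): covers {N7, N8} → 45
  Y (6, 17): covers {N7, N8} → 45
Maximum coverage at Z: 655 deliveries per day.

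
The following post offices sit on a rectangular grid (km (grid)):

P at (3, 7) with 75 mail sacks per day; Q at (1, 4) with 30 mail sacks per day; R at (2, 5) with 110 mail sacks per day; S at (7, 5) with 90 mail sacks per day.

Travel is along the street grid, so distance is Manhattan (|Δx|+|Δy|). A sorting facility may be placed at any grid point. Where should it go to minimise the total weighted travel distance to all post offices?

Manhattan distance separates: Σwᵢ(|x−xᵢ|+|y−yᵢ|) = Σwᵢ|x−xᵢ| + Σwᵢ|y−yᵢ|, so x and y are optimised independently as 1-D weighted medians.
Total weight W = 305; half = 152.5.
x-coordinate, sorted with cumulative weight:
  x=1 (Q, w=30) cum 30
  x=2 (R, w=110) cum 140
  x=3 (P, w=75) cum 215  ← median
  x=7 (S, w=90) cum 305
⇒ x* = 3
y-coordinate, sorted with cumulative weight:
  y=4 (Q, w=30) cum 30
  y=5 (R, w=110) cum 140
  y=5 (S, w=90) cum 230  ← median
  y=7 (P, w=75) cum 305
⇒ y* = 5

(3, 5)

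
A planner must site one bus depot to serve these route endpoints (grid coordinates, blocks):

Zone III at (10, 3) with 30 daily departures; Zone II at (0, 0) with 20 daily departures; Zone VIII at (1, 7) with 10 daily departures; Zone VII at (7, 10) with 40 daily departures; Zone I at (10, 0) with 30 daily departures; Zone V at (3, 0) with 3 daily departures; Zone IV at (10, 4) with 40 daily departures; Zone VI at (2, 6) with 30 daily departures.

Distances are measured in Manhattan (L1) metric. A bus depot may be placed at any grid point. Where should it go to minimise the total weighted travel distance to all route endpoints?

Manhattan distance separates: Σwᵢ(|x−xᵢ|+|y−yᵢ|) = Σwᵢ|x−xᵢ| + Σwᵢ|y−yᵢ|, so x and y are optimised independently as 1-D weighted medians.
Total weight W = 203; half = 101.5.
x-coordinate, sorted with cumulative weight:
  x=0 (Zone II, w=20) cum 20
  x=1 (Zone VIII, w=10) cum 30
  x=2 (Zone VI, w=30) cum 60
  x=3 (Zone V, w=3) cum 63
  x=7 (Zone VII, w=40) cum 103  ← median
  x=10 (Zone III, w=30) cum 133
  x=10 (Zone I, w=30) cum 163
  x=10 (Zone IV, w=40) cum 203
⇒ x* = 7
y-coordinate, sorted with cumulative weight:
  y=0 (Zone II, w=20) cum 20
  y=0 (Zone I, w=30) cum 50
  y=0 (Zone V, w=3) cum 53
  y=3 (Zone III, w=30) cum 83
  y=4 (Zone IV, w=40) cum 123  ← median
  y=6 (Zone VI, w=30) cum 153
  y=7 (Zone VIII, w=10) cum 163
  y=10 (Zone VII, w=40) cum 203
⇒ y* = 4

(7, 4)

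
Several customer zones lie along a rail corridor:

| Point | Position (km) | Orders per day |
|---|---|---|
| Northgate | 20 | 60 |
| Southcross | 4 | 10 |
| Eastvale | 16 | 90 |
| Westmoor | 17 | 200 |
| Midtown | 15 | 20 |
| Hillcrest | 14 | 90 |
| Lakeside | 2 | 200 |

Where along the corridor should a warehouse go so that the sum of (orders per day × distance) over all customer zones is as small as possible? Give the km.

x = 16

For a sum of weighted absolute distances on a line, the optimum is the weighted median (not the mean). Total weight W = 670; half-weight = 335.
Sort by position and accumulate weight:
  km 2 (Lakeside, w=200) → cum 200
  km 4 (Southcross, w=10) → cum 210
  km 14 (Hillcrest, w=90) → cum 300
  km 15 (Midtown, w=20) → cum 320
  km 16 (Eastvale, w=90) → cum 410  ≥ 335 → median here
  km 17 (Westmoor, w=200) → cum 610
  km 20 (Northgate, w=60) → cum 670
Optimal location: km 16.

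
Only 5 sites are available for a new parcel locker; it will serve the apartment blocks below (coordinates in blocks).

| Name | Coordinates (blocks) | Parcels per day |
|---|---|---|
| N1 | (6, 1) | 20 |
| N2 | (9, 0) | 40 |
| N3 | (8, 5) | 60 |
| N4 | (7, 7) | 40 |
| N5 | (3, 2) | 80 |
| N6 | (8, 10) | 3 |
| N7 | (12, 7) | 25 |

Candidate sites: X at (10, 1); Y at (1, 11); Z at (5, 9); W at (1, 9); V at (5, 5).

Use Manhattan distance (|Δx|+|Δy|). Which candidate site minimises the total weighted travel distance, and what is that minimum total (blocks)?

Total weighted distance at each candidate:
  X (10, 1): total = 1753
  Y (1, 11): total = 3519
  Z (5, 9): total = 2237
  W (1, 9): total = 2989
  V (5, 5): total = 1449
Minimum is at V with total 1449 blocks.

V, total 1449 blocks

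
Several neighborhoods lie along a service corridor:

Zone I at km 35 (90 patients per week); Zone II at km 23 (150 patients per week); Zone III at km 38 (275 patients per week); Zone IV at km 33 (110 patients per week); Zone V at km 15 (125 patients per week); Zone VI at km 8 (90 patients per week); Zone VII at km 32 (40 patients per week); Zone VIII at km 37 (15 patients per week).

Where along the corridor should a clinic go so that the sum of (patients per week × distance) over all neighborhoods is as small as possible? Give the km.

x = 33

For a sum of weighted absolute distances on a line, the optimum is the weighted median (not the mean). Total weight W = 895; half-weight = 447.5.
Sort by position and accumulate weight:
  km 8 (Zone VI, w=90) → cum 90
  km 15 (Zone V, w=125) → cum 215
  km 23 (Zone II, w=150) → cum 365
  km 32 (Zone VII, w=40) → cum 405
  km 33 (Zone IV, w=110) → cum 515  ≥ 447.5 → median here
  km 35 (Zone I, w=90) → cum 605
  km 37 (Zone VIII, w=15) → cum 620
  km 38 (Zone III, w=275) → cum 895
Optimal location: km 33.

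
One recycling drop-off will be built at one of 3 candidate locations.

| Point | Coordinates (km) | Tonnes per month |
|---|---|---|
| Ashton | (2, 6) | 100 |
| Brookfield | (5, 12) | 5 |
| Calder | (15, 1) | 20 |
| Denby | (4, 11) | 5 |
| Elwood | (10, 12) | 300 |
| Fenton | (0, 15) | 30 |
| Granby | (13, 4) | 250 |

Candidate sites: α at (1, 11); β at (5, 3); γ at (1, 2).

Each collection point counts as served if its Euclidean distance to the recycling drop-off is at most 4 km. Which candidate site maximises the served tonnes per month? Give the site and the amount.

Coverage radius r = 4 km; a point is covered iff (Δx)²+(Δy)² ≤ 4² = 16.
  α (1, 11): covers {Denby} → 5
  β (5, 3): covers {none} → 0
  γ (1, 2): covers {none} → 0
Maximum coverage at α: 5 tonnes per month.

α, covering 5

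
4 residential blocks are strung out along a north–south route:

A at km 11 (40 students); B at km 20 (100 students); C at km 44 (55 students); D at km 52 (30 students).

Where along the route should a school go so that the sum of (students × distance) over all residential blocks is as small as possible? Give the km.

x = 20

For a sum of weighted absolute distances on a line, the optimum is the weighted median (not the mean). Total weight W = 225; half-weight = 112.5.
Sort by position and accumulate weight:
  km 11 (A, w=40) → cum 40
  km 20 (B, w=100) → cum 140  ≥ 112.5 → median here
  km 44 (C, w=55) → cum 195
  km 52 (D, w=30) → cum 225
Optimal location: km 20.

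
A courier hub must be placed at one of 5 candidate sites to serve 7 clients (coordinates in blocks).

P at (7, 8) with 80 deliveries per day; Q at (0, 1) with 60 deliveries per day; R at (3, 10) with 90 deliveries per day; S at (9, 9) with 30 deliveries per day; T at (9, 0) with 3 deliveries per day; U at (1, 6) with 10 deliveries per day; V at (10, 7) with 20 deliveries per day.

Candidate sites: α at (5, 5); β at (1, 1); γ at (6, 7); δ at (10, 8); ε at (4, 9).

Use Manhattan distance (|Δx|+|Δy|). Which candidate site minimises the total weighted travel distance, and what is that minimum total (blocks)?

Total weighted distance at each candidate:
  α (5, 5): total = 2027
  β (1, 1): total = 2947
  γ (6, 7): total = 1740
  δ (10, 8): total = 2287
  ε (4, 9): total = 1632
Minimum is at ε with total 1632 blocks.

ε, total 1632 blocks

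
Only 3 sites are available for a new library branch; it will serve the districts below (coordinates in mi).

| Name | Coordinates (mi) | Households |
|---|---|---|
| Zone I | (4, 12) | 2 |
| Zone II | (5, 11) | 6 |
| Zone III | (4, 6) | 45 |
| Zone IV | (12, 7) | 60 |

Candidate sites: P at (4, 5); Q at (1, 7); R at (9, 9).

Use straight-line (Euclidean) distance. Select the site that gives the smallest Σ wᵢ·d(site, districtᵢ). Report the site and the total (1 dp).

Total weighted distance at each candidate:
  P (4, 5): total = 590.3
  Q (1, 7): total = 847.9
  R (9, 9): total = 517.2
Minimum is at R with total 517.2 mi.

R, total 517.2 mi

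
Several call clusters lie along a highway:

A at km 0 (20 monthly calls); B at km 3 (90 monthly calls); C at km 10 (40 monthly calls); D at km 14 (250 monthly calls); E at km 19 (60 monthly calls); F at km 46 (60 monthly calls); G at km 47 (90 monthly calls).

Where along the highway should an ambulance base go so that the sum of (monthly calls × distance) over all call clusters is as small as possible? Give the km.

For a sum of weighted absolute distances on a line, the optimum is the weighted median (not the mean). Total weight W = 610; half-weight = 305.
Sort by position and accumulate weight:
  km 0 (A, w=20) → cum 20
  km 3 (B, w=90) → cum 110
  km 10 (C, w=40) → cum 150
  km 14 (D, w=250) → cum 400  ≥ 305 → median here
  km 19 (E, w=60) → cum 460
  km 46 (F, w=60) → cum 520
  km 47 (G, w=90) → cum 610
Optimal location: km 14.

x = 14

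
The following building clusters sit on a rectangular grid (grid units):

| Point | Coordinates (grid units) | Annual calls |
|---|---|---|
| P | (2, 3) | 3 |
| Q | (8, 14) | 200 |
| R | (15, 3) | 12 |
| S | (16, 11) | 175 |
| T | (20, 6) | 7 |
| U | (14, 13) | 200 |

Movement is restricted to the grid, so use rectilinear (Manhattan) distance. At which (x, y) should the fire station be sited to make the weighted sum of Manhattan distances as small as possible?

(14, 13)

Manhattan distance separates: Σwᵢ(|x−xᵢ|+|y−yᵢ|) = Σwᵢ|x−xᵢ| + Σwᵢ|y−yᵢ|, so x and y are optimised independently as 1-D weighted medians.
Total weight W = 597; half = 298.5.
x-coordinate, sorted with cumulative weight:
  x=2 (P, w=3) cum 3
  x=8 (Q, w=200) cum 203
  x=14 (U, w=200) cum 403  ← median
  x=15 (R, w=12) cum 415
  x=16 (S, w=175) cum 590
  x=20 (T, w=7) cum 597
⇒ x* = 14
y-coordinate, sorted with cumulative weight:
  y=3 (P, w=3) cum 3
  y=3 (R, w=12) cum 15
  y=6 (T, w=7) cum 22
  y=11 (S, w=175) cum 197
  y=13 (U, w=200) cum 397  ← median
  y=14 (Q, w=200) cum 597
⇒ y* = 13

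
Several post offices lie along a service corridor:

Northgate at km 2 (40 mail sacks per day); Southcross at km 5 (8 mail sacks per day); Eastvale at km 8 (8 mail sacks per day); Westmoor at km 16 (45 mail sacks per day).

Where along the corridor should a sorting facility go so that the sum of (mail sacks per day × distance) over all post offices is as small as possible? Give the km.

For a sum of weighted absolute distances on a line, the optimum is the weighted median (not the mean). Total weight W = 101; half-weight = 50.5.
Sort by position and accumulate weight:
  km 2 (Northgate, w=40) → cum 40
  km 5 (Southcross, w=8) → cum 48
  km 8 (Eastvale, w=8) → cum 56  ≥ 50.5 → median here
  km 16 (Westmoor, w=45) → cum 101
Optimal location: km 8.

x = 8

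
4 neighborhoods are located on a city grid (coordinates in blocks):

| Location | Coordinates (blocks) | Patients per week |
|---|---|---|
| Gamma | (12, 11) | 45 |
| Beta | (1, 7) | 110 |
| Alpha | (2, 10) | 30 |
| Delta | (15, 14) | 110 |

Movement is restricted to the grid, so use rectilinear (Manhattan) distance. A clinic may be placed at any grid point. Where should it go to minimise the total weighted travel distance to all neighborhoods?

(12, 11)

Manhattan distance separates: Σwᵢ(|x−xᵢ|+|y−yᵢ|) = Σwᵢ|x−xᵢ| + Σwᵢ|y−yᵢ|, so x and y are optimised independently as 1-D weighted medians.
Total weight W = 295; half = 147.5.
x-coordinate, sorted with cumulative weight:
  x=1 (Beta, w=110) cum 110
  x=2 (Alpha, w=30) cum 140
  x=12 (Gamma, w=45) cum 185  ← median
  x=15 (Delta, w=110) cum 295
⇒ x* = 12
y-coordinate, sorted with cumulative weight:
  y=7 (Beta, w=110) cum 110
  y=10 (Alpha, w=30) cum 140
  y=11 (Gamma, w=45) cum 185  ← median
  y=14 (Delta, w=110) cum 295
⇒ y* = 11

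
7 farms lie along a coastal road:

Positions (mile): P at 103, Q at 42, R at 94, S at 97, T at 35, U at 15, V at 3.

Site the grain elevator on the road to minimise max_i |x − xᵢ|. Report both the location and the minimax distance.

The 1-center on a line is the midpoint of the two extreme points: leftmost at 3, rightmost at 103.
Optimal location = (3 + 103)/2 = 53; maximum distance = (103 − 3)/2 = 50.

location 53, max distance 50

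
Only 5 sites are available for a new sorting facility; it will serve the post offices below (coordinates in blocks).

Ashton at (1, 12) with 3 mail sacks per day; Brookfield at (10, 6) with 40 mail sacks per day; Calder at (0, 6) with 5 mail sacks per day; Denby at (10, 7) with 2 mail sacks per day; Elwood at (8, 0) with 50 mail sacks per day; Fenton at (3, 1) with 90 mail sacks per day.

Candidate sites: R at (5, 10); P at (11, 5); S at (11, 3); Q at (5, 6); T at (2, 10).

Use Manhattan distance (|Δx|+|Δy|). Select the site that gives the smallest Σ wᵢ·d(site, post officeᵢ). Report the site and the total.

Total weighted distance at each candidate:
  R (5, 10): total = 2079
  P (11, 5): total = 1677
  S (11, 3): total = 1497
  Q (5, 6): total = 1347
  T (2, 10): total = 2241
Minimum is at Q with total 1347 blocks.

Q, total 1347 blocks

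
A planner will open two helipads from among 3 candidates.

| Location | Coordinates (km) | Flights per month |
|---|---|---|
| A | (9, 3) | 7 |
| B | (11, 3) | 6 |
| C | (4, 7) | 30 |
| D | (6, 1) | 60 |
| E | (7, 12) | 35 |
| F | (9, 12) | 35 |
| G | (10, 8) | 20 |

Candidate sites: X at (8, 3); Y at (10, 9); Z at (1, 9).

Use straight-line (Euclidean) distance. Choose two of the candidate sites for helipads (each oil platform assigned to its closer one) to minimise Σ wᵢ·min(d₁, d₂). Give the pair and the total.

Evaluate every pair (each demand assigned to the nearer of the two):
  {X, Y}: total = 643.6
  {X, Z}: total = 944.4
  {Y, Z}: total = 1003.1
Best pair: {X, Y} with total 643.6.

{X, Y}, total 643.6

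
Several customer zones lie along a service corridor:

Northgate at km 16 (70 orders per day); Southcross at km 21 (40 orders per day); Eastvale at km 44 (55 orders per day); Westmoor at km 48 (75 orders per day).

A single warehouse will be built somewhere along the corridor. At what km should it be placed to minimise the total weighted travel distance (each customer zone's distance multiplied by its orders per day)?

x = 44

For a sum of weighted absolute distances on a line, the optimum is the weighted median (not the mean). Total weight W = 240; half-weight = 120.
Sort by position and accumulate weight:
  km 16 (Northgate, w=70) → cum 70
  km 21 (Southcross, w=40) → cum 110
  km 44 (Eastvale, w=55) → cum 165  ≥ 120 → median here
  km 48 (Westmoor, w=75) → cum 240
Optimal location: km 44.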